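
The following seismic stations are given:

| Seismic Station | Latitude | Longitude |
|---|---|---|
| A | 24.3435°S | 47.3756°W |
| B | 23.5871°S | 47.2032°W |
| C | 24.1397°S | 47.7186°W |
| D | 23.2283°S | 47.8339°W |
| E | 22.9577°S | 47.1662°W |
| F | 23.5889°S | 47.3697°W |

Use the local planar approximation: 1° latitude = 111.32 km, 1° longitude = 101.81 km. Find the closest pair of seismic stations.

B and F

Pairwise distances:
A–B: 86.0124 km
A–C: 41.6433 km
A–D: 132.6230 km
A–E: 155.7334 km
A–F: 84.0042 km
B–C: 80.8551 km
B–D: 75.6205 km
B–E: 70.1660 km
B–F: 16.9525 km
C–D: 102.1339 km
C–E: 143.0954 km
C–F: 70.8612 km
D–E: 74.3538 km
D–F: 62.0073 km
E–F: 73.2560 km
Closest pair: B–F at 16.9525 km.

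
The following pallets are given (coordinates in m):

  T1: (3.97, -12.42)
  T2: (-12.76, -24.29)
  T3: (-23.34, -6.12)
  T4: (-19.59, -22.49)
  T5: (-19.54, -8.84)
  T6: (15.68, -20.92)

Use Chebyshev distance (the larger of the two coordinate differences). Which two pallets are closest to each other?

T3 and T5

Pairwise distances:
T1–T2: max(|-16.73|, |-11.87|) = 16.73 m
T1–T3: max(|-27.31|, |6.30|) = 27.31 m
T1–T4: max(|-23.56|, |-10.07|) = 23.56 m
T1–T5: max(|-23.51|, |3.58|) = 23.51 m
T1–T6: max(|11.71|, |-8.50|) = 11.71 m
T2–T3: max(|-10.58|, |18.17|) = 18.17 m
T2–T4: max(|-6.83|, |1.80|) = 6.83 m
T2–T5: max(|-6.78|, |15.45|) = 15.45 m
T2–T6: max(|28.44|, |3.37|) = 28.44 m
T3–T4: max(|3.75|, |-16.37|) = 16.37 m
T3–T5: max(|3.80|, |-2.72|) = 3.80 m
T3–T6: max(|39.02|, |-14.80|) = 39.02 m
T4–T5: max(|0.05|, |13.65|) = 13.65 m
T4–T6: max(|35.27|, |1.57|) = 35.27 m
T5–T6: max(|35.22|, |-12.08|) = 35.22 m
Closest pair: T3–T5 at 3.80 m.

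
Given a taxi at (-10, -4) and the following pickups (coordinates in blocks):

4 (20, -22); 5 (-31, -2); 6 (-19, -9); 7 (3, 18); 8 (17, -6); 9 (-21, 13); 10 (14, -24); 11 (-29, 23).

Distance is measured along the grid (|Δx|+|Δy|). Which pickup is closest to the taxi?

6

Distances from (-10, -4):
4: 48 blocks
5: 23 blocks
6: 14 blocks
7: 35 blocks
8: 29 blocks
9: 28 blocks
10: 44 blocks
11: 46 blocks
Minimum: 6 at 14 blocks.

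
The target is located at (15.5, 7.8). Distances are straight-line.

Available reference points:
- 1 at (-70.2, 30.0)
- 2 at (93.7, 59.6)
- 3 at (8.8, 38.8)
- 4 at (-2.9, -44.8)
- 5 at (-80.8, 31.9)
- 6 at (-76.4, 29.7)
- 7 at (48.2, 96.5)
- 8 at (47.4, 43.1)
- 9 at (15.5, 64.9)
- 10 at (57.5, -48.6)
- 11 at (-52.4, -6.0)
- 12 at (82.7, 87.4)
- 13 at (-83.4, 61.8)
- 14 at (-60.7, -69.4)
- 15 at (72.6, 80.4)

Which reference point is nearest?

3

Distances from (15.5, 7.8):
1: √((-85.7)² + (22.2)²) = √(7344.4900 + 492.8400) = 88.53
2: √((78.2)² + (51.8)²) = √(6115.2400 + 2683.2400) = 93.80
3: √((-6.7)² + (31.0)²) = √(44.8900 + 961.0000) = 31.72
4: √((-18.4)² + (-52.6)²) = √(338.5600 + 2766.7600) = 55.73
5: √((-96.3)² + (24.1)²) = √(9273.6900 + 580.8100) = 99.27
6: √((-91.9)² + (21.9)²) = √(8445.6100 + 479.6100) = 94.47
7: √((32.7)² + (88.7)²) = √(1069.2900 + 7867.6900) = 94.54
8: √((31.9)² + (35.3)²) = √(1017.6100 + 1246.0900) = 47.58
9: √((0.0)² + (57.1)²) = √(0.0000 + 3260.4100) = 57.10
10: √((42.0)² + (-56.4)²) = √(1764.0000 + 3180.9600) = 70.32
11: √((-67.9)² + (-13.8)²) = √(4610.4100 + 190.4400) = 69.29
12: √((67.2)² + (79.6)²) = √(4515.8400 + 6336.1600) = 104.17
13: √((-98.9)² + (54.0)²) = √(9781.2100 + 2916.0000) = 112.68
14: √((-76.2)² + (-77.2)²) = √(5806.4400 + 5959.8400) = 108.47
15: √((57.1)² + (72.6)²) = √(3260.4100 + 5270.7600) = 92.36
Minimum: 3 at 31.72.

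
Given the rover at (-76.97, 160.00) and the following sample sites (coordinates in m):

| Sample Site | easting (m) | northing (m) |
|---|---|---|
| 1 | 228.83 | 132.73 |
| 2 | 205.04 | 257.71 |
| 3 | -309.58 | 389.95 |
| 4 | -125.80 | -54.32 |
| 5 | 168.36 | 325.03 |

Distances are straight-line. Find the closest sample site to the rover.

4

Distances from (-76.97, 160.00):
1: 307.01 m
2: 298.46 m
3: 327.08 m
4: 219.81 m
5: 295.67 m
Minimum: 4 at 219.81 m.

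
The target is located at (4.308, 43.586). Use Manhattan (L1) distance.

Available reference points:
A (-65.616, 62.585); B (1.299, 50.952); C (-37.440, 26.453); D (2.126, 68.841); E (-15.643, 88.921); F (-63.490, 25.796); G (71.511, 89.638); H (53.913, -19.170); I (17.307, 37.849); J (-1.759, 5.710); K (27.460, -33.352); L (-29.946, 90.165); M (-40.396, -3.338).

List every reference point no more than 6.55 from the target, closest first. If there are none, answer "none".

Distances from (4.308, 43.586):
A: 88.923
B: 10.375
C: 58.881
D: 27.437
E: 65.286
F: 85.588
G: 113.255
H: 112.361
I: 18.736
J: 43.943
K: 100.090
L: 80.833
M: 91.628
Threshold 6.55: none within range.

none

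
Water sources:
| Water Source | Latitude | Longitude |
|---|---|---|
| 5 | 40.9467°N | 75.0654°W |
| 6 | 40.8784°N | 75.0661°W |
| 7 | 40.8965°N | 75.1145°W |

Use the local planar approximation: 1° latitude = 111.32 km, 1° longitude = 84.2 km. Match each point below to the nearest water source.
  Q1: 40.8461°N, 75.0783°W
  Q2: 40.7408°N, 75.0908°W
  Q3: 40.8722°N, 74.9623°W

Q1→6; Q2→6; Q3→6

Q1 at 40.8461°N, 75.0783°W:
  5: 11.2513 km
  6: 3.7395 km
  7: 6.3850 km
  → nearest: 6 (3.7395 km)
Q2 at 40.7408°N, 75.0908°W:
  5: 23.0203 km
  6: 15.4582 km
  7: 17.4470 km
  → nearest: 6 (15.4582 km)
Q3 at 40.8722°N, 74.9623°W:
  5: 12.0058 km
  6: 8.7672 km
  7: 13.0976 km
  → nearest: 6 (8.7672 km)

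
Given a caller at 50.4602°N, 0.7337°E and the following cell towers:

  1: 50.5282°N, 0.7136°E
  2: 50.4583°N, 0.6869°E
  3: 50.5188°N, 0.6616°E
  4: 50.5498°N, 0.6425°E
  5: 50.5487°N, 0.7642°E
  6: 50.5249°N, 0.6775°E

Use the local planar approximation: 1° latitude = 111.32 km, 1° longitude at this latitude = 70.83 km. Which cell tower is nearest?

Distances from 50.4602°N, 0.7337°E:
1: √((0.0680·111.32)² + (-0.0201·70.83)²) = √(57.301266 + 2.026873) = 7.7025 km
2: √((-0.0019·111.32)² + (-0.0468·70.83)²) = √(0.044736 + 10.988191) = 3.3216 km
3: √((0.0586·111.32)² + (-0.0721·70.83)²) = √(42.554121 + 26.079845) = 8.2846 km
4: √((0.0896·111.32)² + (-0.0912·70.83)²) = √(99.486102 + 41.727672) = 11.8833 km
5: √((0.0885·111.32)² + (0.0305·70.83)²) = √(97.058357 + 4.666961) = 10.0859 km
6: √((0.0647·111.32)² + (-0.0562·70.83)²) = √(51.874623 + 15.845543) = 8.2292 km
Minimum: 2 at 3.3216 km.

2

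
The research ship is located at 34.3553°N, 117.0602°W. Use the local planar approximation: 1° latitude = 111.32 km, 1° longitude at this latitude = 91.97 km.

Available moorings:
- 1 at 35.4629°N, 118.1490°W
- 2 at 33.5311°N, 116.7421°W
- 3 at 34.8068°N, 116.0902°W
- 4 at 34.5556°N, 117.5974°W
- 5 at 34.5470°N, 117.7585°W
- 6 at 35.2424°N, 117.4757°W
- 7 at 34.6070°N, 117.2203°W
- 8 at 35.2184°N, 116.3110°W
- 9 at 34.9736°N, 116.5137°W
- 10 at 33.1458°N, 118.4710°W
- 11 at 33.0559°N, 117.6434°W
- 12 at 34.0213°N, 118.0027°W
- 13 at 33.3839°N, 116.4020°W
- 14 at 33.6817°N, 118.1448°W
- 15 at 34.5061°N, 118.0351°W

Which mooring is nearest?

Distances from 34.3553°N, 117.0602°W:
1: √((1.1076·111.32)² + (-1.0888·91.97)²) = √(15202.404695 + 10027.405951) = 158.8389 km
2: √((-0.8242·111.32)² + (0.3181·91.97)²) = √(8418.052224 + 855.893467) = 96.3013 km
3: √((0.4515·111.32)² + (0.9700·91.97)²) = √(2526.166111 + 7958.584679) = 102.3951 km
4: √((0.2003·111.32)² + (-0.5372·91.97)²) = √(497.173868 + 2440.980899) = 54.2047 km
5: √((0.1917·111.32)² + (-0.6983·91.97)²) = √(455.397478 + 4124.548901) = 67.6753 km
6: √((0.8871·111.32)² + (-0.4155·91.97)²) = √(9751.951974 + 1460.274257) = 105.8878 km
7: √((0.2517·111.32)² + (-0.1601·91.97)²) = √(785.078034 + 216.807867) = 31.6526 km
8: √((0.8631·111.32)² + (0.7492·91.97)²) = √(9231.422511 + 4747.750743) = 118.2336 km
9: √((0.6183·111.32)² + (0.5465·91.97)²) = √(4737.452716 + 2526.228937) = 85.2272 km
10: √((-1.2095·111.32)² + (-1.4108·91.97)²) = √(18128.344294 + 16835.393624) = 186.9859 km
11: √((-1.2994·111.32)² + (-0.5832·91.97)²) = √(20923.393375 + 2876.917471) = 154.2735 km
12: √((-0.3340·111.32)² + (-0.9425·91.97)²) = √(1382.417838 + 7513.721449) = 94.3193 km
13: √((-0.9714·111.32)² + (0.6582·91.97)²) = √(11693.448132 + 3664.444335) = 123.9270 km
14: √((-0.6736·111.32)² + (-1.0846·91.97)²) = √(5622.773020 + 9950.194569) = 124.7917 km
15: √((0.1508·111.32)² + (-0.9749·91.97)²) = √(281.805249 + 8039.194086) = 91.2195 km
Minimum: 7 at 31.6526 km.

7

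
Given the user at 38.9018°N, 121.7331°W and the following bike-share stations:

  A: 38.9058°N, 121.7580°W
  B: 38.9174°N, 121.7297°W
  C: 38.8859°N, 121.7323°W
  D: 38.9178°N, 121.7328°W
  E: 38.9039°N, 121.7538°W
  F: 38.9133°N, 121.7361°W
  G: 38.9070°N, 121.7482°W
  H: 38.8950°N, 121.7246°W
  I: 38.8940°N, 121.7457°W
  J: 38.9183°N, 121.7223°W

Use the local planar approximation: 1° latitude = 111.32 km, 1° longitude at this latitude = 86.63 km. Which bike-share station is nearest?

H

Distances from 38.9018°N, 121.7331°W:
A: √((0.0040·111.32)² + (-0.0249·86.63)²) = √(0.198274 + 4.653024) = 2.2026 km
B: √((0.0156·111.32)² + (0.0034·86.63)²) = √(3.015752 + 0.086755) = 1.7614 km
C: √((-0.0159·111.32)² + (0.0008·86.63)²) = √(3.132858 + 0.004803) = 1.7713 km
D: √((0.0160·111.32)² + (0.0003·86.63)²) = √(3.172388 + 0.000675) = 1.7813 km
E: √((0.0021·111.32)² + (-0.0207·86.63)²) = √(0.054649 + 3.215713) = 1.8084 km
F: √((0.0115·111.32)² + (-0.0030·86.63)²) = √(1.638861 + 0.067543) = 1.3063 km
G: √((0.0052·111.32)² + (-0.0151·86.63)²) = √(0.335084 + 1.711160) = 1.4305 km
H: √((-0.0068·111.32)² + (0.0085·86.63)²) = √(0.573013 + 0.542219) = 1.0560 km
I: √((-0.0078·111.32)² + (-0.0126·86.63)²) = √(0.753938 + 1.191455) = 1.3948 km
J: √((0.0165·111.32)² + (0.0108·86.63)²) = √(3.373761 + 0.875355) = 2.0613 km
Minimum: H at 1.0560 km.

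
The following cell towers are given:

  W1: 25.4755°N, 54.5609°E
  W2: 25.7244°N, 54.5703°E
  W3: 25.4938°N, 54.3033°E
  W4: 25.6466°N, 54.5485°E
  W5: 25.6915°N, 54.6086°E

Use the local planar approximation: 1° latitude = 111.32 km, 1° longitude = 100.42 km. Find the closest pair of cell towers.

W2 and W5

Pairwise distances:
W1–W2: 27.7236 km
W1–W3: 25.9483 km
W1–W4: 19.0875 km
W1–W5: 24.5176 km
W2–W3: 37.1195 km
W2–W4: 8.9331 km
W2–W5: 5.3109 km
W3–W4: 29.9269 km
W3–W5: 37.7396 km
W4–W5: 7.8363 km
Closest pair: W2–W5 at 5.3109 km.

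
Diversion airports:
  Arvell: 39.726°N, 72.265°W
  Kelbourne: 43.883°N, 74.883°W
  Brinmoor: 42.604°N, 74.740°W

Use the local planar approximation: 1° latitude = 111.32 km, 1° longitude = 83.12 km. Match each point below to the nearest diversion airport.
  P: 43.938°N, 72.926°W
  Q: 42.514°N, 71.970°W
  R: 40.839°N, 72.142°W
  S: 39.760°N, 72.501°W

P at 43.938°N, 72.926°W:
  Arvell: 472.088 km
  Kelbourne: 162.781 km
  Brinmoor: 211.629 km
  → nearest: Kelbourne (162.781 km)
Q at 42.514°N, 71.970°W:
  Arvell: 311.327 km
  Kelbourne: 286.096 km
  Brinmoor: 230.460 km
  → nearest: Brinmoor (230.460 km)
R at 40.839°N, 72.142°W:
  Arvell: 124.320 km
  Kelbourne: 408.329 km
  Brinmoor: 291.954 km
  → nearest: Arvell (124.320 km)
S at 39.760°N, 72.501°W:
  Arvell: 19.978 km
  Kelbourne: 499.856 km
  Brinmoor: 367.243 km
  → nearest: Arvell (19.978 km)

P→Kelbourne; Q→Brinmoor; R→Arvell; S→Arvell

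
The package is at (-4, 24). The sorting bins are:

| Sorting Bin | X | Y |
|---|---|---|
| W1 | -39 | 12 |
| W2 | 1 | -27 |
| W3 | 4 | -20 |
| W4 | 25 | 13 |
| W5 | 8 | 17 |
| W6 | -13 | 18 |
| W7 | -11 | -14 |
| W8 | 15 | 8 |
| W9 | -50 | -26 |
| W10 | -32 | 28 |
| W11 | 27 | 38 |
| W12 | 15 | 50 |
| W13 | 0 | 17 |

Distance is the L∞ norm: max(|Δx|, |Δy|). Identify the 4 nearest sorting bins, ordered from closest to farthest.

W13, W6, W5, W8

Distances from (-4, 24):
W1: max(|-35|, |-12|) = 35
W2: max(|5|, |-51|) = 51
W3: max(|8|, |-44|) = 44
W4: max(|29|, |-11|) = 29
W5: max(|12|, |-7|) = 12
W6: max(|-9|, |-6|) = 9
W7: max(|-7|, |-38|) = 38
W8: max(|19|, |-16|) = 19
W9: max(|-46|, |-50|) = 50
W10: max(|-28|, |4|) = 28
W11: max(|31|, |14|) = 31
W12: max(|19|, |26|) = 26
W13: max(|4|, |-7|) = 7
Sorted: W13 (7) < W6 (9) < W5 (12) < W8 (19) < W12 (26) < W10 (28) < …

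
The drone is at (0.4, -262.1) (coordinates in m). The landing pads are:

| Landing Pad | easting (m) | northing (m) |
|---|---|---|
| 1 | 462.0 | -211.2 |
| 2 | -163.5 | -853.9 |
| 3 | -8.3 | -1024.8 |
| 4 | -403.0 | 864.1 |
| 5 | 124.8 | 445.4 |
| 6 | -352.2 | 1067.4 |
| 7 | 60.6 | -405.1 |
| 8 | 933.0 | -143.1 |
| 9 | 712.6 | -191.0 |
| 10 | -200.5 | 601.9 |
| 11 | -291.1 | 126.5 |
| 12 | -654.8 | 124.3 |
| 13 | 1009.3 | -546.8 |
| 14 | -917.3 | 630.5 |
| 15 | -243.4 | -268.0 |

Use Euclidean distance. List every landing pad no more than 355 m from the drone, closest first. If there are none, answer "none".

Distances from (0.4, -262.1):
1: √((461.6)² + (50.9)²) = √(213074.560 + 2590.810) = 464.4 m
2: √((-163.9)² + (-591.8)²) = √(26863.210 + 350227.240) = 614.1 m
3: √((-8.7)² + (-762.7)²) = √(75.690 + 581711.290) = 762.7 m
4: √((-403.4)² + (1126.2)²) = √(162731.560 + 1268326.440) = 1196.3 m
5: √((124.4)² + (707.5)²) = √(15475.360 + 500556.250) = 718.4 m
6: √((-352.6)² + (1329.5)²) = √(124326.760 + 1767570.250) = 1375.5 m
7: √((60.2)² + (-143.0)²) = √(3624.040 + 20449.000) = 155.2 m
8: √((932.6)² + (119.0)²) = √(869742.760 + 14161.000) = 940.2 m
9: √((712.2)² + (71.1)²) = √(507228.840 + 5055.210) = 715.7 m
10: √((-200.9)² + (864.0)²) = √(40360.810 + 746496.000) = 887.0 m
11: √((-291.5)² + (388.6)²) = √(84972.250 + 151009.960) = 485.8 m
12: √((-655.2)² + (386.4)²) = √(429287.040 + 149304.960) = 760.7 m
13: √((1008.9)² + (-284.7)²) = √(1017879.210 + 81054.090) = 1048.3 m
14: √((-917.7)² + (892.6)²) = √(842173.290 + 796734.760) = 1280.2 m
15: √((-243.8)² + (-5.9)²) = √(59438.440 + 34.810) = 243.9 m
Threshold 355 m: 7 (155.2 m), 15 (243.9 m) are within range.

7, 15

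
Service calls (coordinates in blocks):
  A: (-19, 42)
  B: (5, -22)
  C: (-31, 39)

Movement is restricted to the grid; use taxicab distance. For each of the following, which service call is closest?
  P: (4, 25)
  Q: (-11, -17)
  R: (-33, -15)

P at (4, 25):
  A: |-23| + |17| = 23 + 17 = 40 blocks
  B: |1| + |-47| = 1 + 47 = 48 blocks
  C: |-35| + |14| = 35 + 14 = 49 blocks
  → nearest: A (40 blocks)
Q at (-11, -17):
  A: |-8| + |59| = 8 + 59 = 67 blocks
  B: |16| + |-5| = 16 + 5 = 21 blocks
  C: |-20| + |56| = 20 + 56 = 76 blocks
  → nearest: B (21 blocks)
R at (-33, -15):
  A: |14| + |57| = 14 + 57 = 71 blocks
  B: |38| + |-7| = 38 + 7 = 45 blocks
  C: |2| + |54| = 2 + 54 = 56 blocks
  → nearest: B (45 blocks)

P→A; Q→B; R→B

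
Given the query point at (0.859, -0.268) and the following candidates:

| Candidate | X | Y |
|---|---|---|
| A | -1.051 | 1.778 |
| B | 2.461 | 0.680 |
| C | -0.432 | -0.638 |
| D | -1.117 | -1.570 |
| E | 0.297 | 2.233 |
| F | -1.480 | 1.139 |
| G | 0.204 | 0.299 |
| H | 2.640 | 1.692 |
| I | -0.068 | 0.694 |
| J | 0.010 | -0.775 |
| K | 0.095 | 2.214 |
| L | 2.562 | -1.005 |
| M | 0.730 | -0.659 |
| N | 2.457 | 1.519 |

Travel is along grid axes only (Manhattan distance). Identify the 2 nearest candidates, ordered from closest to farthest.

M, G

Distances from (0.859, -0.268):
A: |-1.910| + |2.046| = 1.910 + 2.046 = 3.956
B: |1.602| + |0.948| = 1.602 + 0.948 = 2.550
C: |-1.291| + |-0.370| = 1.291 + 0.370 = 1.661
D: |-1.976| + |-1.302| = 1.976 + 1.302 = 3.278
E: |-0.562| + |2.501| = 0.562 + 2.501 = 3.063
F: |-2.339| + |1.407| = 2.339 + 1.407 = 3.746
G: |-0.655| + |0.567| = 0.655 + 0.567 = 1.222
H: |1.781| + |1.960| = 1.781 + 1.960 = 3.741
I: |-0.927| + |0.962| = 0.927 + 0.962 = 1.889
J: |-0.849| + |-0.507| = 0.849 + 0.507 = 1.356
K: |-0.764| + |2.482| = 0.764 + 2.482 = 3.246
L: |1.703| + |-0.737| = 1.703 + 0.737 = 2.440
M: |-0.129| + |-0.391| = 0.129 + 0.391 = 0.520
N: |1.598| + |1.787| = 1.598 + 1.787 = 3.385
Sorted: M (0.520) < G (1.222) < J (1.356) < C (1.661) < …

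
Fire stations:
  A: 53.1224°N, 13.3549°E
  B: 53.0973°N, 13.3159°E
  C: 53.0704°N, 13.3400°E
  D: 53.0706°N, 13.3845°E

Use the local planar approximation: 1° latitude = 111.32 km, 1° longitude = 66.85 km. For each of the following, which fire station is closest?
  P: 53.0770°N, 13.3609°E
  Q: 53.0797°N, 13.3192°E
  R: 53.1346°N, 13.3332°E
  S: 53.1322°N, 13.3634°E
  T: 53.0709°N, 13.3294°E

P at 53.0770°N, 13.3609°E:
  A: √((0.0454·111.32)² + (-0.0060·66.85)²) = √(25.542188 + 0.160881) = 5.0698 km
  B: √((0.0203·111.32)² + (-0.0450·66.85)²) = √(5.106678 + 9.049568) = 3.7625 km
  C: √((-0.0066·111.32)² + (-0.0209·66.85)²) = √(0.539802 + 1.952070) = 1.5786 km
  D: √((-0.0064·111.32)² + (0.0236·66.85)²) = √(0.507582 + 2.489011) = 1.7311 km
  → nearest: C (1.5786 km)
Q at 53.0797°N, 13.3192°E:
  A: √((0.0427·111.32)² + (0.0357·66.85)²) = √(22.594469 + 5.695597) = 5.3188 km
  B: √((0.0176·111.32)² + (-0.0033·66.85)²) = √(3.838590 + 0.048667) = 1.9716 km
  C: √((-0.0093·111.32)² + (0.0208·66.85)²) = √(1.071796 + 1.933435) = 1.7336 km
  D: √((-0.0091·111.32)² + (0.0653·66.85)²) = √(1.026193 + 19.055888) = 4.4813 km
  → nearest: C (1.7336 km)
R at 53.1346°N, 13.3332°E:
  A: √((-0.0122·111.32)² + (0.0217·66.85)²) = √(1.844446 + 2.104371) = 1.9872 km
  B: √((-0.0373·111.32)² + (-0.0173·66.85)²) = √(17.241064 + 1.337504) = 4.3103 km
  C: √((-0.0642·111.32)² + (0.0068·66.85)²) = √(51.075950 + 0.206643) = 7.1612 km
  D: √((-0.0640·111.32)² + (0.0513·66.85)²) = √(50.758215 + 11.760819) = 7.9069 km
  → nearest: A (1.9872 km)
S at 53.1322°N, 13.3634°E:
  A: √((-0.0098·111.32)² + (-0.0085·66.85)²) = √(1.190141 + 0.322880) = 1.2300 km
  B: √((-0.0349·111.32)² + (-0.0475·66.85)²) = √(15.093753 + 10.083006) = 5.0176 km
  C: √((-0.0618·111.32)² + (-0.0234·66.85)²) = √(47.328566 + 2.447003) = 7.0552 km
  D: √((-0.0616·111.32)² + (0.0211·66.85)²) = √(47.022728 + 1.989609) = 7.0009 km
  → nearest: A (1.2300 km)
T at 53.0709°N, 13.3294°E:
  A: √((0.0515·111.32)² + (0.0255·66.85)²) = √(32.867060 + 2.905917) = 5.9811 km
  B: √((0.0264·111.32)² + (-0.0135·66.85)²) = √(8.636828 + 0.814461) = 3.0743 km
  C: √((-0.0005·111.32)² + (0.0106·66.85)²) = √(0.003098 + 0.502128) = 0.7108 km
  D: √((-0.0003·111.32)² + (0.0551·66.85)²) = √(0.001115 + 13.567693) = 3.6836 km
  → nearest: C (0.7108 km)

P→C; Q→C; R→A; S→A; T→C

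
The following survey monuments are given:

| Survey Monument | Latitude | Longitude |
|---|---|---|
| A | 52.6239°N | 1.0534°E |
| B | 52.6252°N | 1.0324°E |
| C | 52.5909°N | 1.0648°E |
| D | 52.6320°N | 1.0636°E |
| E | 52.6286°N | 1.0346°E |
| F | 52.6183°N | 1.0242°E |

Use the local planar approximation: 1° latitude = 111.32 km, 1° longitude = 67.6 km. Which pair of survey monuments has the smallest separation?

B and E

Pairwise distances:
B–E: 0.4067 km
B–F: 0.9472 km
A–D: 1.1351 km
E–F: 1.3450 km
A–E: 1.3744 km
A–B: 1.4270 km
D–E: 1.9966 km
A–F: 2.0700 km
B–D: 2.2408 km
D–F: 3.0692 km
A–C: 3.7535 km
C–F: 4.1032 km
B–C: 4.4019 km
C–D: 4.5760 km
C–E: 4.6670 km
Closest pair: B–E at 0.4067 km.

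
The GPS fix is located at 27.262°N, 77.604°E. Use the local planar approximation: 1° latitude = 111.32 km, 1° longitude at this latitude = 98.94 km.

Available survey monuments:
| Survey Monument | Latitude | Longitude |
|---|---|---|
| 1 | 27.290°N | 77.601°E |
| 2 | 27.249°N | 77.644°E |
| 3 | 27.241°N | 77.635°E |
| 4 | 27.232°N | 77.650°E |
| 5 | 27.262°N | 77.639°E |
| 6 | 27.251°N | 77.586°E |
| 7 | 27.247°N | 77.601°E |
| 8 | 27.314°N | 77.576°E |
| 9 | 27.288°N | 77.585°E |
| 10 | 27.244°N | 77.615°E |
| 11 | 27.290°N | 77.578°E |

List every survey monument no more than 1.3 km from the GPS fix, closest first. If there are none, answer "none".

none

Distances from 27.262°N, 77.604°E:
1: √((0.028·111.32)² + (-0.003·98.94)²) = √(9.71544 + 0.08810) = 3.131 km
2: √((-0.013·111.32)² + (0.040·98.94)²) = √(2.09427 + 15.66260) = 4.214 km
3: √((-0.021·111.32)² + (0.031·98.94)²) = √(5.46493 + 9.40735) = 3.856 km
4: √((-0.030·111.32)² + (0.046·98.94)²) = √(11.15293 + 20.71379) = 5.645 km
5: √((0.000·111.32)² + (0.035·98.94)²) = √(0.00000 + 11.99168) = 3.463 km
6: √((-0.011·111.32)² + (-0.018·98.94)²) = √(1.49945 + 3.17168) = 2.161 km
7: √((-0.015·111.32)² + (-0.003·98.94)²) = √(2.78823 + 0.08810) = 1.696 km
8: √((0.052·111.32)² + (-0.028·98.94)²) = √(33.50835 + 7.67467) = 6.417 km
9: √((0.026·111.32)² + (-0.019·98.94)²) = √(8.37709 + 3.53387) = 3.451 km
10: √((-0.018·111.32)² + (0.011·98.94)²) = √(4.01505 + 1.18448) = 2.280 km
11: √((0.028·111.32)² + (-0.026·98.94)²) = √(9.71544 + 6.61745) = 4.041 km
Threshold 1.3 km: none within range.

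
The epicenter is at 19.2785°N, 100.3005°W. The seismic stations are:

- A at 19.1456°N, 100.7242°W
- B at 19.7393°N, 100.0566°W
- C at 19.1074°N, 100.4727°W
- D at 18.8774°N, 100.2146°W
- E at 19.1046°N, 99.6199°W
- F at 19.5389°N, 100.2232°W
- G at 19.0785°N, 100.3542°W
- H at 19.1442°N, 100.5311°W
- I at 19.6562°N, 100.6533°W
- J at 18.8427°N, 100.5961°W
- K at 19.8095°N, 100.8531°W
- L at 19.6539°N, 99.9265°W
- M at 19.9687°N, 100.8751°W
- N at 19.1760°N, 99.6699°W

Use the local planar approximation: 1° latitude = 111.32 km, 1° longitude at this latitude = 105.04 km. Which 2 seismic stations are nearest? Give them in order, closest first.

G, C

Distances from 19.2785°N, 100.3005°W:
A: 46.9000 km
B: 57.3381 km
C: 26.2670 km
D: 45.5530 km
E: 74.0649 km
F: 30.1034 km
G: 22.9674 km
H: 28.4645 km
I: 56.0458 km
J: 57.5989 km
K: 82.8452 km
L: 57.3557 km
M: 97.7045 km
N: 67.2138 km
Sorted: G (22.9674 km) < C (26.2670 km) < H (28.4645 km) < F (30.1034 km) < …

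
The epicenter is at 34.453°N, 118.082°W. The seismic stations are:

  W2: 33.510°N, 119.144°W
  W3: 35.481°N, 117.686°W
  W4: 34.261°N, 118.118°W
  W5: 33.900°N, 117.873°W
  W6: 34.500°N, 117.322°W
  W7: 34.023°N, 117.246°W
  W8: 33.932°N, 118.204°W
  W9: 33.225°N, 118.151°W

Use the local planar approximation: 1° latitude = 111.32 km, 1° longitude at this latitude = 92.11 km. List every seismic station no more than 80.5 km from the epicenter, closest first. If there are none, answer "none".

W4, W8, W5, W6

Distances from 34.453°N, 118.082°W:
W2: √((-0.943·111.32)² + (-1.062·92.11)²) = √(11019.70024 + 9568.91283) = 143.487 km
W3: √((1.028·111.32)² + (0.396·92.11)²) = √(13095.81781 + 1330.46648) = 120.109 km
W4: √((-0.192·111.32)² + (-0.036·92.11)²) = √(456.82394 + 10.99559) = 21.629 km
W5: √((-0.553·111.32)² + (0.209·92.11)²) = √(3789.62868 + 370.60062) = 64.500 km
W6: √((0.047·111.32)² + (0.760·92.11)²) = √(27.37424 + 4900.50401) = 70.199 km
W7: √((-0.430·111.32)² + (0.836·92.11)²) = √(2291.30713 + 5929.60986) = 90.669 km
W8: √((-0.521·111.32)² + (-0.122·92.11)²) = √(3363.73553 + 126.27961) = 59.076 km
W9: √((-1.228·111.32)² + (-0.069·92.11)²) = √(18687.15246 + 40.39352) = 136.849 km
Threshold 80.5 km: W4 (21.629 km), W8 (59.076 km), W5 (64.500 km), W6 (70.199 km) are within range.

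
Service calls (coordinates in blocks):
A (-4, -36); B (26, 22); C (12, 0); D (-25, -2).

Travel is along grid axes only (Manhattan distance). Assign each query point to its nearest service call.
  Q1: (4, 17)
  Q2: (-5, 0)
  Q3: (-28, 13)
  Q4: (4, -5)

Q1→C; Q2→C; Q3→D; Q4→C

Q1 at (4, 17):
  A: 61 blocks
  B: 27 blocks
  C: 25 blocks
  D: 48 blocks
  → nearest: C (25 blocks)
Q2 at (-5, 0):
  A: 37 blocks
  B: 53 blocks
  C: 17 blocks
  D: 22 blocks
  → nearest: C (17 blocks)
Q3 at (-28, 13):
  A: 73 blocks
  B: 63 blocks
  C: 53 blocks
  D: 18 blocks
  → nearest: D (18 blocks)
Q4 at (4, -5):
  A: 39 blocks
  B: 49 blocks
  C: 13 blocks
  D: 32 blocks
  → nearest: C (13 blocks)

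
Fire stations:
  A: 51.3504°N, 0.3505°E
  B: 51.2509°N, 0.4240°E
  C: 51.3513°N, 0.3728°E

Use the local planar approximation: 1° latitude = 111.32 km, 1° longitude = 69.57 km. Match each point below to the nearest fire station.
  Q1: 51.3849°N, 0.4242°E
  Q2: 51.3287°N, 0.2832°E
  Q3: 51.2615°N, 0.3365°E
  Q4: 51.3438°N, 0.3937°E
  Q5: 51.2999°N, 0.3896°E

Q1→C; Q2→A; Q3→B; Q4→C; Q5→C

Q1 at 51.3849°N, 0.4242°E:
  A: 6.4062 km
  B: 14.9169 km
  C: 5.1747 km
  → nearest: C (5.1747 km)
Q2 at 51.3287°N, 0.2832°E:
  A: 5.2685 km
  B: 13.0751 km
  C: 6.7220 km
  → nearest: A (5.2685 km)
Q3 at 51.2615°N, 0.3365°E:
  A: 9.9442 km
  B: 6.2007 km
  C: 10.3106 km
  → nearest: B (6.2007 km)
Q4 at 51.3438°N, 0.3937°E:
  A: 3.0939 km
  B: 10.5543 km
  C: 1.6767 km
  → nearest: C (1.6767 km)
Q5 at 51.2999°N, 0.3896°E:
  A: 6.2452 km
  B: 5.9566 km
  C: 5.8400 km
  → nearest: C (5.8400 km)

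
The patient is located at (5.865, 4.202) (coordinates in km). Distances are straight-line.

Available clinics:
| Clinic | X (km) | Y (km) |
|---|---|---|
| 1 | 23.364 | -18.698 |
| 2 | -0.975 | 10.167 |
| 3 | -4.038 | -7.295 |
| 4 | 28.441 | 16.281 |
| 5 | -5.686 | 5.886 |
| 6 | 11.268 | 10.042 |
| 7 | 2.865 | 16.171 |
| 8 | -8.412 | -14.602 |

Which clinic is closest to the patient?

Distances from (5.865, 4.202):
1: √((17.499)² + (-22.900)²) = √(306.21500 + 524.41000) = 28.821 km
2: √((-6.840)² + (5.965)²) = √(46.78560 + 35.58122) = 9.076 km
3: √((-9.903)² + (-11.497)²) = √(98.06941 + 132.18101) = 15.174 km
4: √((22.576)² + (12.079)²) = √(509.67578 + 145.90224) = 25.604 km
5: √((-11.551)² + (1.684)²) = √(133.42560 + 2.83586) = 11.673 km
6: √((5.403)² + (5.840)²) = √(29.19241 + 34.10560) = 7.956 km
7: √((-3.000)² + (11.969)²) = √(9.00000 + 143.25696) = 12.339 km
8: √((-14.277)² + (-18.804)²) = √(203.83273 + 353.59042) = 23.610 km
Minimum: 6 at 7.956 km.

6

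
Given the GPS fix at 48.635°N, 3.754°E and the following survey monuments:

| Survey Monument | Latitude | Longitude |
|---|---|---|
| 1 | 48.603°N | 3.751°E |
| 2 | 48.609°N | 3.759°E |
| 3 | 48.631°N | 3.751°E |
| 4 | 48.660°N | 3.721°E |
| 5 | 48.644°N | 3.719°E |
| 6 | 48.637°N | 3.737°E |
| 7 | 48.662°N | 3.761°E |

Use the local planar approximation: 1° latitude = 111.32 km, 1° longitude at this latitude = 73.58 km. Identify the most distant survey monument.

Distances from 48.635°N, 3.754°E:
1: √((-0.032·111.32)² + (-0.003·73.58)²) = √(12.68955 + 0.04873) = 3.569 km
2: √((-0.026·111.32)² + (0.005·73.58)²) = √(8.37709 + 0.13535) = 2.918 km
3: √((-0.004·111.32)² + (-0.003·73.58)²) = √(0.19827 + 0.04873) = 0.497 km
4: √((0.025·111.32)² + (-0.033·73.58)²) = √(7.74509 + 5.89586) = 3.693 km
5: √((0.009·111.32)² + (-0.035·73.58)²) = √(1.00376 + 6.63217) = 2.763 km
6: √((0.002·111.32)² + (-0.017·73.58)²) = √(0.04957 + 1.56465) = 1.271 km
7: √((0.027·111.32)² + (0.007·73.58)²) = √(9.03387 + 0.26529) = 3.049 km
Maximum: 4 at 3.693 km.

4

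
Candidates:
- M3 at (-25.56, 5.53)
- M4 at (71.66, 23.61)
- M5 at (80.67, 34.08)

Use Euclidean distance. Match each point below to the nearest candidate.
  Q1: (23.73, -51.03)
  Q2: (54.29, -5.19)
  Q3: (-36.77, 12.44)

Q1 at (23.73, -51.03):
  M3: √((-49.29)² + (56.56)²) = √(2429.5041 + 3199.0336) = 75.02
  M4: √((47.93)² + (74.64)²) = √(2297.2849 + 5571.1296) = 88.70
  M5: √((56.94)² + (85.11)²) = √(3242.1636 + 7243.7121) = 102.40
  → nearest: M3 (75.02)
Q2 at (54.29, -5.19):
  M3: √((-79.85)² + (10.72)²) = √(6376.0225 + 114.9184) = 80.57
  M4: √((17.37)² + (28.80)²) = √(301.7169 + 829.4400) = 33.63
  M5: √((26.38)² + (39.27)²) = √(695.9044 + 1542.1329) = 47.31
  → nearest: M4 (33.63)
Q3 at (-36.77, 12.44):
  M3: √((11.21)² + (-6.91)²) = √(125.6641 + 47.7481) = 13.17
  M4: √((108.43)² + (11.17)²) = √(11757.0649 + 124.7689) = 109.00
  M5: √((117.44)² + (21.64)²) = √(13792.1536 + 468.2896) = 119.42
  → nearest: M3 (13.17)

Q1→M3; Q2→M4; Q3→M3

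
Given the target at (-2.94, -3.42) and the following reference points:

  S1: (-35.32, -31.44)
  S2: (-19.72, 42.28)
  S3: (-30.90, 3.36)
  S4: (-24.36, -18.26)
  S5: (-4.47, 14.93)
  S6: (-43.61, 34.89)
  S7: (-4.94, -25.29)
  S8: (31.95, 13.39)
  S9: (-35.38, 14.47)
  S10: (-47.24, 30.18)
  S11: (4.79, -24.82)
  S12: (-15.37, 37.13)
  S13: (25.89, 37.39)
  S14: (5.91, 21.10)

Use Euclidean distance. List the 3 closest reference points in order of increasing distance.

S5, S7, S11

Distances from (-2.94, -3.42):
S1: √((-32.38)² + (-28.02)²) = √(1048.4644 + 785.1204) = 42.82
S2: √((-16.78)² + (45.70)²) = √(281.5684 + 2088.4900) = 48.68
S3: √((-27.96)² + (6.78)²) = √(781.7616 + 45.9684) = 28.77
S4: √((-21.42)² + (-14.84)²) = √(458.8164 + 220.2256) = 26.06
S5: √((-1.53)² + (18.35)²) = √(2.3409 + 336.7225) = 18.41
S6: √((-40.67)² + (38.31)²) = √(1654.0489 + 1467.6561) = 55.87
S7: √((-2.00)² + (-21.87)²) = √(4.0000 + 478.2969) = 21.96
S8: √((34.89)² + (16.81)²) = √(1217.3121 + 282.5761) = 38.73
S9: √((-32.44)² + (17.89)²) = √(1052.3536 + 320.0521) = 37.05
S10: √((-44.30)² + (33.60)²) = √(1962.4900 + 1128.9600) = 55.60
S11: √((7.73)² + (-21.40)²) = √(59.7529 + 457.9600) = 22.75
S12: √((-12.43)² + (40.55)²) = √(154.5049 + 1644.3025) = 42.41
S13: √((28.83)² + (40.81)²) = √(831.1689 + 1665.4561) = 49.97
S14: √((8.85)² + (24.52)²) = √(78.3225 + 601.2304) = 26.07
Sorted: S5 (18.41) < S7 (21.96) < S11 (22.75) < S4 (26.06) < S14 (26.07) < …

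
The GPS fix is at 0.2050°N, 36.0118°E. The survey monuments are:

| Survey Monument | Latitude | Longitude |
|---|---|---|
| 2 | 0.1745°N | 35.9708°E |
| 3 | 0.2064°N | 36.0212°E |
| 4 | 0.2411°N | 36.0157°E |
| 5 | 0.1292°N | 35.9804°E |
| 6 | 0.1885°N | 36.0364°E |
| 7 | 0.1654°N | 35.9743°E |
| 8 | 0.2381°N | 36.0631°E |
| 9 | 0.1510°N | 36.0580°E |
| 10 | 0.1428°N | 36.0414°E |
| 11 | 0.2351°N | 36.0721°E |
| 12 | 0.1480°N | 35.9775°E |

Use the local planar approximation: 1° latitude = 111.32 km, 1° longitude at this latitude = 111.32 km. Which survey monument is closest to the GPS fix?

Distances from 0.2050°N, 36.0118°E:
2: √((-0.0305·111.32)² + (-0.0410·111.32)²) = √(11.527790 + 20.831191) = 5.6885 km
3: √((0.0014·111.32)² + (0.0094·111.32)²) = √(0.024289 + 1.094970) = 1.0580 km
4: √((0.0361·111.32)² + (0.0039·111.32)²) = √(16.149564 + 0.188484) = 4.0420 km
5: √((-0.0758·111.32)² + (-0.0314·111.32)²) = √(71.200789 + 12.218157) = 9.1334 km
6: √((-0.0165·111.32)² + (0.0246·111.32)²) = √(3.373761 + 7.499229) = 3.2974 km
7: √((-0.0396·111.32)² + (-0.0375·111.32)²) = √(19.432862 + 17.426450) = 6.0712 km
8: √((0.0331·111.32)² + (0.0513·111.32)²) = √(13.576955 + 32.612277) = 6.7963 km
9: √((-0.0540·111.32)² + (0.0462·111.32)²) = √(36.135487 + 26.450284) = 7.9111 km
10: √((-0.0622·111.32)² + (0.0296·111.32)²) = √(47.943216 + 10.857499) = 7.6682 km
11: √((0.0301·111.32)² + (0.0603·111.32)²) = √(11.227405 + 45.058945) = 7.5024 km
12: √((-0.0570·111.32)² + (-0.0343·111.32)²) = √(40.262071 + 14.579232) = 7.4055 km
Minimum: 3 at 1.0580 km.

3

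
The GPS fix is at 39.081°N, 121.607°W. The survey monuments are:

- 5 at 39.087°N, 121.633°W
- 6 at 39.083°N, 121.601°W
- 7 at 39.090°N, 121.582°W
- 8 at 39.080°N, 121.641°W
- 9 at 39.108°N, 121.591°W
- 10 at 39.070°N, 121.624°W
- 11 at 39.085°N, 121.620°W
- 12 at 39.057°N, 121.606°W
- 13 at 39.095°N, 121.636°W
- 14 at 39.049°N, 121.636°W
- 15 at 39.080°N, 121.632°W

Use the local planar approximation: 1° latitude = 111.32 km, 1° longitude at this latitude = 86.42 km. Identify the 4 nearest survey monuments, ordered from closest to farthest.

6, 11, 10, 15

Distances from 39.081°N, 121.607°W:
5: √((0.006·111.32)² + (-0.026·86.42)²) = √(0.44612 + 5.04865) = 2.344 km
6: √((0.002·111.32)² + (0.006·86.42)²) = √(0.04957 + 0.26886) = 0.564 km
7: √((0.009·111.32)² + (0.025·86.42)²) = √(1.00376 + 4.66776) = 2.381 km
8: √((-0.001·111.32)² + (-0.034·86.42)²) = √(0.01239 + 8.63349) = 2.940 km
9: √((0.027·111.32)² + (0.016·86.42)²) = √(9.03387 + 1.91191) = 3.308 km
10: √((-0.011·111.32)² + (-0.017·86.42)²) = √(1.49945 + 2.15837) = 1.913 km
11: √((0.004·111.32)² + (-0.013·86.42)²) = √(0.19827 + 1.26216) = 1.208 km
12: √((-0.024·111.32)² + (0.001·86.42)²) = √(7.13787 + 0.00747) = 2.673 km
13: √((0.014·111.32)² + (-0.029·86.42)²) = √(2.42886 + 6.28094) = 2.951 km
14: √((-0.032·111.32)² + (-0.029·86.42)²) = √(12.68955 + 6.28094) = 4.356 km
15: √((-0.001·111.32)² + (-0.025·86.42)²) = √(0.01239 + 4.66776) = 2.163 km
Sorted: 6 (0.564 km) < 11 (1.208 km) < 10 (1.913 km) < 15 (2.163 km) < 5 (2.344 km) < 7 (2.381 km) < …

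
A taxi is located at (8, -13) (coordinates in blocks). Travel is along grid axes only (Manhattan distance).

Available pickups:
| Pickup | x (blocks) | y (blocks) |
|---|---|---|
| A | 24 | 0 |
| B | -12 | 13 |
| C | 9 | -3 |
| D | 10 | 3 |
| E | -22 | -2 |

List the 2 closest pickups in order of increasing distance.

C, D

Distances from (8, -13):
A: |16| + |13| = 16 + 13 = 29 blocks
B: |-20| + |26| = 20 + 26 = 46 blocks
C: |1| + |10| = 1 + 10 = 11 blocks
D: |2| + |16| = 2 + 16 = 18 blocks
E: |-30| + |11| = 30 + 11 = 41 blocks
Sorted: C (11 blocks) < D (18 blocks) < A (29 blocks) < E (41 blocks) < …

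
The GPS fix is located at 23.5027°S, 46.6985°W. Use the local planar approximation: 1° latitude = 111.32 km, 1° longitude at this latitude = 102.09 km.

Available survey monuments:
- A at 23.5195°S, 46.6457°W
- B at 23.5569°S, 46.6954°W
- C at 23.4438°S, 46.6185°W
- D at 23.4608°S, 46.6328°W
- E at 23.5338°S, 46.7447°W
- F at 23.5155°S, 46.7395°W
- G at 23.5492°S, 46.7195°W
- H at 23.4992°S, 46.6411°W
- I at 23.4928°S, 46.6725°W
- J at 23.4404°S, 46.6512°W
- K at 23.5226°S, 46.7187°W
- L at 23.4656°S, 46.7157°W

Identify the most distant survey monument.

C

Distances from 23.5027°S, 46.6985°W:
A: 5.7056 km
B: 6.0418 km
C: 10.4735 km
D: 8.1697 km
E: 5.8508 km
F: 4.4216 km
G: 5.6028 km
H: 5.8729 km
I: 2.8740 km
J: 8.4508 km
K: 3.0266 km
L: 4.4878 km
Maximum: C at 10.4735 km.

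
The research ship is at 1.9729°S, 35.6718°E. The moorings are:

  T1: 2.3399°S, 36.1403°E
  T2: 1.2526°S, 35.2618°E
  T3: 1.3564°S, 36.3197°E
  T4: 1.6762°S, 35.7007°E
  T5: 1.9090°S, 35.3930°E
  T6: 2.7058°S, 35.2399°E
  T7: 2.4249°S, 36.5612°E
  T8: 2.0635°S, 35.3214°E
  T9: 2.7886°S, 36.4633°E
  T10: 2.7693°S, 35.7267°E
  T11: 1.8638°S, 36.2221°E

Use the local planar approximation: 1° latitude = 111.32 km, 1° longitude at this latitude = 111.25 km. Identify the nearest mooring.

T5

Distances from 1.9729°S, 35.6718°E:
T1: √((-0.3670·111.32)² + (0.4685·111.25)²) = √(1669.085268 + 2716.559550) = 66.2242 km
T2: √((0.7203·111.32)² + (-0.4100·111.25)²) = √(6429.441141 + 2080.500156) = 92.2493 km
T3: √((0.6165·111.32)² + (0.6479·111.25)²) = √(4709.909444 + 5195.364221) = 99.5252 km
T4: √((0.2967·111.32)² + (0.0289·111.25)²) = √(1090.891324 + 10.337029) = 33.1848 km
T5: √((0.0639·111.32)² + (-0.2788·111.25)²) = √(50.599720 + 962.023272) = 31.8217 km
T6: √((-0.7329·111.32)² + (-0.4319·111.25)²) = √(6656.345234 + 2308.694389) = 94.6839 km
T7: √((-0.4520·111.32)² + (0.8894·111.25)²) = √(2531.764261 + 9790.261443) = 111.0046 km
T8: √((-0.0906·111.32)² + (-0.3504·111.25)²) = √(101.719166 + 1519.596324) = 40.2656 km
T9: √((-0.8157·111.32)² + (0.7915·111.25)²) = √(8245.316292 + 7753.572957) = 126.4867 km
T10: √((-0.7964·111.32)² + (0.0549·111.25)²) = √(7859.752998 + 37.303083) = 88.8654 km
T11: √((0.1091·111.32)² + (0.5503·111.25)²) = √(147.501316 + 3747.995536) = 62.4139 km
Minimum: T5 at 31.8217 km.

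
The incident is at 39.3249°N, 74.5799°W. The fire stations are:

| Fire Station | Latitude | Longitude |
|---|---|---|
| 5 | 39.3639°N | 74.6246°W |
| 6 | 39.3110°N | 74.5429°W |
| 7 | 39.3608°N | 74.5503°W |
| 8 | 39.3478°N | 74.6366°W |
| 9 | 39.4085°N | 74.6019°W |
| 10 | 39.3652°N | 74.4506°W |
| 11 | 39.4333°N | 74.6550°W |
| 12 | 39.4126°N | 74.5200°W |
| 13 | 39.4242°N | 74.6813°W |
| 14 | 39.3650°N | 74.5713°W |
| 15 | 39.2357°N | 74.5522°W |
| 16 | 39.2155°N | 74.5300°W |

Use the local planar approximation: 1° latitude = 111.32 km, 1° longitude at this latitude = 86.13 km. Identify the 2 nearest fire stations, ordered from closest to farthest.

Distances from 39.3249°N, 74.5799°W:
5: √((0.0390·111.32)² + (-0.0447·86.13)²) = √(18.848449 + 14.822585) = 5.8027 km
6: √((-0.0139·111.32)² + (0.0370·86.13)²) = √(2.394286 + 10.155758) = 3.5426 km
7: √((0.0359·111.32)² + (0.0296·86.13)²) = √(15.971117 + 6.499685) = 4.7403 km
8: √((0.0229·111.32)² + (-0.0567·86.13)²) = √(6.498563 + 23.849266) = 5.5089 km
9: √((0.0836·111.32)² + (-0.0220·86.13)²) = √(86.608188 + 3.590494) = 9.4973 km
10: √((0.0403·111.32)² + (0.1293·86.13)²) = √(20.125955 + 124.024060) = 12.0062 km
11: √((0.1084·111.32)² + (-0.0751·86.13)²) = √(145.614613 + 41.839720) = 13.6914 km
12: √((0.0877·111.32)² + (0.0599·86.13)²) = √(95.311561 + 26.617211) = 11.0421 km
13: √((0.0993·111.32)² + (-0.1014·86.13)²) = √(122.192596 + 76.275455) = 14.0879 km
14: √((0.0401·111.32)² + (0.0086·86.13)²) = √(19.926689 + 0.548663) = 4.5250 km
15: √((-0.0892·111.32)² + (0.0277·86.13)²) = √(98.599816 + 5.692046) = 10.2123 km
16: √((-0.1094·111.32)² + (0.0499·86.13)²) = √(148.313621 + 18.471833) = 12.9145 km
Sorted: 6 (3.5426 km) < 14 (4.5250 km) < 7 (4.7403 km) < 8 (5.5089 km) < …

6, 14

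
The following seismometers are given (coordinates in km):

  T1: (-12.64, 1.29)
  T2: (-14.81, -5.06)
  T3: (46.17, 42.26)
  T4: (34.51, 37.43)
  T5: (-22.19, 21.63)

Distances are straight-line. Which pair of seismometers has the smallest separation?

Pairwise distances:
T1–T2: 6.71 km
T1–T3: 71.67 km
T1–T4: 59.41 km
T1–T5: 22.47 km
T2–T3: 77.19 km
T2–T4: 65.10 km
T2–T5: 27.69 km
T3–T4: 12.62 km
T3–T5: 71.41 km
T4–T5: 58.86 km
Closest pair: T1–T2 at 6.71 km.

T1 and T2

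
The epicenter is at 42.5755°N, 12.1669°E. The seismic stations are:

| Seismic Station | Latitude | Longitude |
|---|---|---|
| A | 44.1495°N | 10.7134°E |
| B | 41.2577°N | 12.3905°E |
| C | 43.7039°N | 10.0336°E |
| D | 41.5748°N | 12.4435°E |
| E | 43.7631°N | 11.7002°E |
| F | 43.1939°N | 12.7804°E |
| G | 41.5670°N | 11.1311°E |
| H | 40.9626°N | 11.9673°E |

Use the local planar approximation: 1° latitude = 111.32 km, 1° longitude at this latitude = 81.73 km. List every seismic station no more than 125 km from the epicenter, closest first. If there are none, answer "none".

F, D

Distances from 42.5755°N, 12.1669°E:
A: √((1.5740·111.32)² + (-1.4535·81.73)²) = √(30701.235385 + 14112.146298) = 211.6917 km
B: √((-1.3178·111.32)² + (0.2236·81.73)²) = √(21520.155333 + 333.969338) = 147.8314 km
C: √((1.1284·111.32)² + (-2.1333·81.73)²) = √(15778.748368 + 30399.529680) = 214.8913 km
D: √((-1.0007·111.32)² + (0.2766·81.73)²) = √(12409.497472 + 511.054656) = 113.6686 km
E: √((1.1876·111.32)² + (-0.4667·81.73)²) = √(17477.800314 + 1454.918277) = 137.5962 km
F: √((0.6184·111.32)² + (0.6135·81.73)²) = √(4738.985252 + 2514.155481) = 85.1654 km
G: √((-1.0085·111.32)² + (-1.0358·81.73)²) = √(12603.704153 + 7166.627161) = 140.6070 km
H: √((-1.6129·111.32)² + (-0.1996·81.73)²) = √(32237.494359 + 266.124018) = 180.2876 km
Threshold 125 km: F (85.1654 km), D (113.6686 km) are within range.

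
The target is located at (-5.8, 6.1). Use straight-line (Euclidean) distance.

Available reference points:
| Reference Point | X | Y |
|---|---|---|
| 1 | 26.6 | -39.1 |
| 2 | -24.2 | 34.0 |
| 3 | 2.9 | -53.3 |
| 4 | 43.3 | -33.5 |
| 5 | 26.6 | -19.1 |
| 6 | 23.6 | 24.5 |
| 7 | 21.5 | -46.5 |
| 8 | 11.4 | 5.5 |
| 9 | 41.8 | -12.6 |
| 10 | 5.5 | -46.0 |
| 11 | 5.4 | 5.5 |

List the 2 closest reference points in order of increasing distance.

Distances from (-5.8, 6.1):
1: 55.6
2: 33.4
3: 60.0
4: 63.1
5: 41.0
6: 34.7
7: 59.3
8: 17.2
9: 51.1
10: 53.3
11: 11.2
Sorted: 11 (11.2) < 8 (17.2) < 2 (33.4) < 6 (34.7) < …

11, 8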